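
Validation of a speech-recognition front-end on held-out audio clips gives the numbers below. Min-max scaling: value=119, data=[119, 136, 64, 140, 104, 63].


min=63, max=140
(119-63)/(140-63) = 56/77 = 0.7273

0.7273


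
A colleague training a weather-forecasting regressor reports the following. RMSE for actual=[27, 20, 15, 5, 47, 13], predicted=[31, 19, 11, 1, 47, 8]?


MSE = 74/6 = 12.3333
RMSE = √(74/6) = 3.5119

3.5119


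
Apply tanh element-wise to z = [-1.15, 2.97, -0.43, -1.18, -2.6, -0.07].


tanh(-1.15) = -0.8178
tanh(2.97) = 0.9947
tanh(-0.43) = -0.4053
tanh(-1.18) = -0.8275
tanh(-2.6) = -0.989
tanh(-0.07) = -0.0699
result = [-0.8178, 0.9947, -0.4053, -0.8275, -0.989, -0.0699]

[-0.8178, 0.9947, -0.4053, -0.8275, -0.989, -0.0699]


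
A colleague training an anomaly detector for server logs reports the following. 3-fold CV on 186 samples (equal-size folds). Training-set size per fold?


Fold size = 186/3 = 62
Training per fold = 186 - 62 = 124

124


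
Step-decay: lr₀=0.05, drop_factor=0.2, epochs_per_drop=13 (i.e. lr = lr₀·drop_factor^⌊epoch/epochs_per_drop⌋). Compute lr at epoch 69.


n_drops = ⌊69/13⌋ = 5
lr = 0.05·0.2^5 = 0.05·0.00032 = 0.000016

0.000016


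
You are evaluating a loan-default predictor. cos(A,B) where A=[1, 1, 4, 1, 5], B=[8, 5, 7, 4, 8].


A·B = 1·8 + 1·5 + 4·7 + 1·4 + 5·8 = 85
‖A‖ = √44 = 6.6332, ‖B‖ = √218 = 14.7648
cos = 85/(√44·√218) = 85/√9592 = 0.8679

0.8679


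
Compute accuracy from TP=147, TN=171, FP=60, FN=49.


Accuracy = (TP+TN)/(TP+TN+FP+FN)
= (147+171)/(427)
= 318/427 = 74.47%

74.47%


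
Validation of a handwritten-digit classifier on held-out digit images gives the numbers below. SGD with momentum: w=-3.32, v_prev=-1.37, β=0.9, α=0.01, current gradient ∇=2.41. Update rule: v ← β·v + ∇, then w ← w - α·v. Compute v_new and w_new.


v_new = 0.9·-1.37 + 2.41 = -1.233 + 2.41 = 1.177
w_new = -3.32 - 0.01·1.177 = -3.32 - 0.01177 = -3.33177

v_new=1.177, w_new=-3.33177


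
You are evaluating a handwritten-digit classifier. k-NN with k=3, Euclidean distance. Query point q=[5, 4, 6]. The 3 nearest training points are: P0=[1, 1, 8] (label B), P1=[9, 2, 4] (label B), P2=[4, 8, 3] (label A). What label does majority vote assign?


d(q,P0) = 5.3852  (label B)
d(q,P1) = 4.899  (label B)
d(q,P2) = 5.099  (label A)
Votes: A=1, B=2
Majority → B

B


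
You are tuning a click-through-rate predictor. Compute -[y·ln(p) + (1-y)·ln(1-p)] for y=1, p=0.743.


BCE = -[y·ln(p) + (1-y)·ln(1-p)]
= -1·ln(0.743) - 0
= -ln(0.743) = 0.2971

0.2971


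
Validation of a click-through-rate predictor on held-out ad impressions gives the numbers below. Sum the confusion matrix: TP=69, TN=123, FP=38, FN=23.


Total = TP + TN + FP + FN
= 69 + 123 + 38 + 23
= 253
(Predicted positive: 107, predicted negative: 146)

253


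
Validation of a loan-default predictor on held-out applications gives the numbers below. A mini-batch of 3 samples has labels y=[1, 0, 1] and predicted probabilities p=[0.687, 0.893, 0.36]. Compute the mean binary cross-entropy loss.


L[0] = -ln(0.687) = 0.3754
L[1] = -ln(1-0.893) = -ln(0.107) = 2.2349
L[2] = -ln(0.36) = 1.0217
mean = (0.3754 + 2.2349 + 1.0217)/3 = 1.2107

1.2107


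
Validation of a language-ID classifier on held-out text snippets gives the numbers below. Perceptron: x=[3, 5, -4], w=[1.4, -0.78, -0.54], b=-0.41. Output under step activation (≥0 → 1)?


z = (3)·(1.4) + (5)·(-0.78) + (-4)·(-0.54) - 0.41
  = 2.05
step(z) = 1 (z≥0)

1


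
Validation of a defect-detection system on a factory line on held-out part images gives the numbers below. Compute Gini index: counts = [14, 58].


Probabilities: [14/72, 58/72] ≈ [0.1944, 0.8056]
Σpᵢ² = (196 + 3364)/72² = 3560/5184
Gini = 1 - Σpᵢ² = 1 - 3560/5184 = 0.3133

0.3133


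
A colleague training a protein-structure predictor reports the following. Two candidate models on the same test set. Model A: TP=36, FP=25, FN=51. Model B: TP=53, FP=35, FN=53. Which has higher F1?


Model A: P=36/61=0.5902, R=36/87=0.4138, F1=2PR/(P+R)=2TP/(2TP+FP+FN)=72/148=0.4865
Model B: P=53/88=0.6023, R=53/106=0.5, F1=2PR/(P+R)=2TP/(2TP+FP+FN)=106/194=0.5464
0.4865 < 0.5464 → Model B

Model B


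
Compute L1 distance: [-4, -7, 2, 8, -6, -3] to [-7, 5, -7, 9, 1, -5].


d = |-4+ 7| + |-7-5| + |2+ 7| + |8-9| + |-6-1| + |-3+ 5|
  = 3 + 12 + 9 + 1 + 7 + 2
  = 34

34


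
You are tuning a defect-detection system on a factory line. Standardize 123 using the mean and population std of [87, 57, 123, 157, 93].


μ = 103.4, σ = 34.0212
z = (123 - 103.4)/34.0212 = 0.5761

0.5761


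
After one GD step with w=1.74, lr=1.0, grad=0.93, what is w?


w_new = w - α·∇
= 1.74 - 1.0·0.93
= 1.74 - 0.93
= 0.81

0.81


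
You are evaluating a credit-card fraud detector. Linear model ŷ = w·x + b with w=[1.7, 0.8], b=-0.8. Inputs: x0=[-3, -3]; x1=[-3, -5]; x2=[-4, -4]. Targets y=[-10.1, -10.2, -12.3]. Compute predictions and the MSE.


ŷ0 = (1.7)·(-3) + (0.8)·(-3) - 0.8 = -8.3
ŷ1 = (1.7)·(-3) + (0.8)·(-5) - 0.8 = -9.9
ŷ2 = (1.7)·(-4) + (0.8)·(-4) - 0.8 = -10.8
errors² = [3.24, 0.09, 2.25]
MSE = 5.5800/3 = 1.86

1.86


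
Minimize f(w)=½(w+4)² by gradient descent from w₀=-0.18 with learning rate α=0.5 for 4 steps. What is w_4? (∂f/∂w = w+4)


step 1: grad = -0.18+4 = 3.82; w = -0.18 - 0.5·(3.82) = -2.09
step 2: grad = -2.09+4 = 1.91; w = -2.09 - 0.5·(1.91) = -3.045
step 3: grad = -3.045+4 = 0.955; w = -3.045 - 0.5·(0.955) = -3.5225
step 4: grad = -3.5225+4 = 0.4775; w = -3.5225 - 0.5·(0.4775) = -3.76125

-3.76125


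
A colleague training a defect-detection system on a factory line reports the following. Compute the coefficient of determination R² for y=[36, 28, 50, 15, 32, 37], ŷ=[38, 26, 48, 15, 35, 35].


ȳ = 33
SS_res = Σ(y-ŷ)² = 25
SS_tot = Σ(y-ȳ)² = 664
R² = 1 - SS_res/SS_tot = 1 - 0.0377 = 0.9623

0.9623


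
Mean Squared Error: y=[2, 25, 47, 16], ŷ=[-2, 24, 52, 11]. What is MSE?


Squared errors: (2+ 2)²=16, (25-24)²=1, (47-52)²=25, (16-11)²=25
Sum = 67
MSE = 67/4 = 67/4

67/4


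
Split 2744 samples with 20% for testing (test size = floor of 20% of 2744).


Test = ⌊2744·20/100⌋ = 548
Train = 2744 - 548 = 2196

Train: 2196, Test: 548


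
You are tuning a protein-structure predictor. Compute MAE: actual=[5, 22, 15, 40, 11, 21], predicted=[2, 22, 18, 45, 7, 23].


Absolute errors: |5-2|=3, |22-22|=0, |15-18|=3, |40-45|=5, |11-7|=4, |21-23|=2
Sum = 17
MAE = 17/6 = 17/6

17/6


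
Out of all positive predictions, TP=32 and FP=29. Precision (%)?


Precision = TP/(TP+FP)
= 32/(32+29)
= 32/61 = 52.46%

52.46%


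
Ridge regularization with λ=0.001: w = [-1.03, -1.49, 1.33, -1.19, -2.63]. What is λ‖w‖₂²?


‖w‖₂² = (-1.03)² + (-1.49)² + (1.33)² + (-1.19)² + (-2.63)²
     = 1.0609 + 2.2201 + 1.7689 + 1.4161 + 6.9169
     = 13.3829
λ·‖w‖₂² = 0.001·13.3829 = 0.013383

0.013383


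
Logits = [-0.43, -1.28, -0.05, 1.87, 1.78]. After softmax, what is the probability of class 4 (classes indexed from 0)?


Exponentials: e^-0.43=0.6505, e^-1.28=0.278, e^-0.05=0.9512, e^1.87=6.4883, e^1.78=5.9299
Sum = 14.2979
Softmax = [0.0455, 0.0194, 0.0665, 0.4538, 0.4147]
p[4] = 5.9299/14.2979 = 0.4147

0.4147


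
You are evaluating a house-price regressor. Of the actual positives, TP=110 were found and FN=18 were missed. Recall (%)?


Recall = TP/(TP+FN)
= 110/(110+18)
= 110/128 = 85.94%

85.94%


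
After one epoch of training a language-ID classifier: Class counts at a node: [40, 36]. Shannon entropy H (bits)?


Probabilities: [40/76, 36/76] ≈ [0.5263, 0.4737]
H = -((40/76)·log₂(40/76) + (36/76)·log₂(36/76))
  = 0.998 bits

0.998 bits


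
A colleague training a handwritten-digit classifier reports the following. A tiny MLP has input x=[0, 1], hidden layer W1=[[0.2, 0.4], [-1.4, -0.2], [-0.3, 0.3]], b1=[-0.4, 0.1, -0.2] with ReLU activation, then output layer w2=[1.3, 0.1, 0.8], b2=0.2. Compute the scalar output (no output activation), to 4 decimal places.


z1[0] = (0.2)·(0) + (0.4)·(1) - 0.4 = 0.0
z1[1] = (-1.4)·(0) + (-0.2)·(1) + 0.1 = -0.1
z1[2] = (-0.3)·(0) + (0.3)·(1) - 0.2 = 0.1
h = ReLU(z1) = [0.0, 0.0, 0.1]
output = (1.3)·(0.0) + (0.1)·(0.0) + (0.8)·(0.1) + 0.2 = 0.28

0.28


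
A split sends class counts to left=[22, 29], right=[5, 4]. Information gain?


Parent = [27, 33], H_parent = 0.9928
H_left = 0.9864 (n=51), H_right = 0.9911 (n=9)
H_children = (51/60)·0.9864 + (9/60)·0.9911 = 0.9871
IG = 0.9928 - 0.9871 = 0.0057

0.0057


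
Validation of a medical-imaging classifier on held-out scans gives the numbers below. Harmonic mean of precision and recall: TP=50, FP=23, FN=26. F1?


Precision = 50/73 = 0.6849
Recall = 50/76 = 0.6579
F1 = 2·P·R/(P+R) = 2·TP/(2·TP+FP+FN) = 100/(100+23+26) = 100/149 = 0.6711

0.6711


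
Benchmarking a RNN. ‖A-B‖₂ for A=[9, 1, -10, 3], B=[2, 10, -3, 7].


d = √((9-2)² + (1-10)² + (-10+ 3)² + (3-7)²)
  = √(49 + 81 + 49 + 16)
  = √195 = 13.9642

13.9642


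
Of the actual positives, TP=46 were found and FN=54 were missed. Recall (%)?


Recall = TP/(TP+FN)
= 46/(46+54)
= 46/100 = 46.0%

46.0%


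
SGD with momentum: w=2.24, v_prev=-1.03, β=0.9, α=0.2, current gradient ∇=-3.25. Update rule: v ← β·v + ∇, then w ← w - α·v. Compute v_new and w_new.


v_new = 0.9·-1.03 - 3.25 = -0.927 - 3.25 = -4.177
w_new = 2.24 - 0.2·-4.177 = 2.24 + 0.8354 = 3.0754

v_new=-4.177, w_new=3.0754


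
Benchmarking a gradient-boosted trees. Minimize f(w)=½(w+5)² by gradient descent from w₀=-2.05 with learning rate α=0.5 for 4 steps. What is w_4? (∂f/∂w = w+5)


step 1: grad = -2.05+5 = 2.95; w = -2.05 - 0.5·(2.95) = -3.525
step 2: grad = -3.525+5 = 1.475; w = -3.525 - 0.5·(1.475) = -4.2625
step 3: grad = -4.2625+5 = 0.7375; w = -4.2625 - 0.5·(0.7375) = -4.63125
step 4: grad = -4.63125+5 = 0.36875; w = -4.63125 - 0.5·(0.36875) = -4.815625

-4.815625


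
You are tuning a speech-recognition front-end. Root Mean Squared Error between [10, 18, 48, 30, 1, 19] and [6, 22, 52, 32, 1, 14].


MSE = 77/6 = 12.8333
RMSE = √(77/6) = 3.5824

3.5824


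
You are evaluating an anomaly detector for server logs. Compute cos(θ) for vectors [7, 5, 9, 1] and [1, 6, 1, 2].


A·B = 7·1 + 5·6 + 9·1 + 1·2 = 48
‖A‖ = √156 = 12.49, ‖B‖ = √42 = 6.4807
cos = 48/(√156·√42) = 48/√6552 = 0.593

0.593


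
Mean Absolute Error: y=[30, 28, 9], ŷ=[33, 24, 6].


Absolute errors: |30-33|=3, |28-24|=4, |9-6|=3
Sum = 10
MAE = 10/3 = 10/3

10/3


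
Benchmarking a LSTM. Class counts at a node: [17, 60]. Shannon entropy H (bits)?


Probabilities: [17/77, 60/77] ≈ [0.2208, 0.7792]
H = -((17/77)·log₂(17/77) + (60/77)·log₂(60/77))
  = 0.7616 bits

0.7616 bits


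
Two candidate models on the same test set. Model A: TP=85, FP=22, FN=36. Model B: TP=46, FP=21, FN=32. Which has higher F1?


Model A: P=85/107=0.7944, R=85/121=0.7025, F1=2PR/(P+R)=2TP/(2TP+FP+FN)=170/228=0.7456
Model B: P=46/67=0.6866, R=46/78=0.5897, F1=2PR/(P+R)=2TP/(2TP+FP+FN)=92/145=0.6345
0.7456 > 0.6345 → Model A

Model A


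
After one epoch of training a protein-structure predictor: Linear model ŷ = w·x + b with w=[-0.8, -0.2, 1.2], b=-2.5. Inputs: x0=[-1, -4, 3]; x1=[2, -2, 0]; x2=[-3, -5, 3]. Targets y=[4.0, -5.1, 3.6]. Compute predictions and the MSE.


ŷ0 = (-0.8)·(-1) + (-0.2)·(-4) + (1.2)·(3) - 2.5 = 2.7
ŷ1 = (-0.8)·(2) + (-0.2)·(-2) + (1.2)·(0) - 2.5 = -3.7
ŷ2 = (-0.8)·(-3) + (-0.2)·(-5) + (1.2)·(3) - 2.5 = 4.5
errors² = [1.69, 1.96, 0.81]
MSE = 4.4600/3 = 1.4867

1.4867


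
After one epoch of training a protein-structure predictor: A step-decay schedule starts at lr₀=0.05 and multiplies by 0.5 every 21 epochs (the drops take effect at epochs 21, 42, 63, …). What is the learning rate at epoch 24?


n_drops = ⌊24/21⌋ = 1
lr = 0.05·0.5^1 = 0.05·0.5 = 0.025

0.025


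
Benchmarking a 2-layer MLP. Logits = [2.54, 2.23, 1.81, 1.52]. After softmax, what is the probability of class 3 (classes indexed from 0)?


Exponentials: e^2.54=12.6797, e^2.23=9.2999, e^1.81=6.1104, e^1.52=4.5722
Sum = 32.6622
Softmax = [0.3882, 0.2847, 0.1871, 0.14]
p[3] = 4.5722/32.6622 = 0.14

0.14


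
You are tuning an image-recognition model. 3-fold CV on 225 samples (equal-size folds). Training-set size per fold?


Fold size = 225/3 = 75
Training per fold = 225 - 75 = 150

150


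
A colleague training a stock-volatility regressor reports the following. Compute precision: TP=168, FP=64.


Precision = TP/(TP+FP)
= 168/(168+64)
= 168/232 = 72.41%

72.41%


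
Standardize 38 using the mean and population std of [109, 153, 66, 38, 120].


μ = 97.2, σ = 40.6222
z = (38 - 97.2)/40.6222 = -1.4573

-1.4573


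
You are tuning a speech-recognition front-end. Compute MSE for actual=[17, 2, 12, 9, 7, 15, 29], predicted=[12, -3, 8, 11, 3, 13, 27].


Squared errors: (17-12)²=25, (2+ 3)²=25, (12-8)²=16, (9-11)²=4, (7-3)²=16, (15-13)²=4, (29-27)²=4
Sum = 94
MSE = 94/7 = 94/7

94/7


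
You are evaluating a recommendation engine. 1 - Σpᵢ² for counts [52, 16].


Probabilities: [52/68, 16/68] ≈ [0.7647, 0.2353]
Σpᵢ² = (2704 + 256)/68² = 2960/4624
Gini = 1 - Σpᵢ² = 1 - 2960/4624 = 0.3599

0.3599


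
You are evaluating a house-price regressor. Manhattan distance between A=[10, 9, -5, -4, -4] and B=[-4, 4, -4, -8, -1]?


d = |10+ 4| + |9-4| + |-5+ 4| + |-4+ 8| + |-4+ 1|
  = 14 + 5 + 1 + 4 + 3
  = 27

27


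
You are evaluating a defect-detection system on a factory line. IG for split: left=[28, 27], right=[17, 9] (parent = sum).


Parent = [45, 36], H_parent = 0.9911
H_left = 0.9998 (n=55), H_right = 0.9306 (n=26)
H_children = (55/81)·0.9998 + (26/81)·0.9306 = 0.9776
IG = 0.9911 - 0.9776 = 0.0135

0.0135


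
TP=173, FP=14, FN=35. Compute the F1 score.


Precision = 173/187 = 0.9251
Recall = 173/208 = 0.8317
F1 = 2·P·R/(P+R) = 2·TP/(2·TP+FP+FN) = 346/(346+14+35) = 346/395 = 0.8759

0.8759


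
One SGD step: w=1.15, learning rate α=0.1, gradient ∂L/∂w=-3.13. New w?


w_new = w - α·∇
= 1.15 - 0.1·-3.13
= 1.15 + 0.313
= 1.463

1.463


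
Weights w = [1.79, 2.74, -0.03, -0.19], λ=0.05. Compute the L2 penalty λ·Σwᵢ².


‖w‖₂² = (1.79)² + (2.74)² + (-0.03)² + (-0.19)²
     = 3.2041 + 7.5076 + 0.0009 + 0.0361
     = 10.7487
λ·‖w‖₂² = 0.05·10.7487 = 0.537435

0.537435


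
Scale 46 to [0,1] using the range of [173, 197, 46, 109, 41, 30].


min=30, max=197
(46-30)/(197-30) = 16/167 = 0.0958

0.0958


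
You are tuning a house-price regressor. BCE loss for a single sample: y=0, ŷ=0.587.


BCE = -[y·ln(p) + (1-y)·ln(1-p)]
= -0 - 1·ln(1-0.587)
= -ln(0.413) = 0.8843

0.8843


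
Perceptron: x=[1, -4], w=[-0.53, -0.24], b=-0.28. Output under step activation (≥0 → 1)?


z = (1)·(-0.53) + (-4)·(-0.24) - 0.28
  = 0.15
step(z) = 1 (z≥0)

1


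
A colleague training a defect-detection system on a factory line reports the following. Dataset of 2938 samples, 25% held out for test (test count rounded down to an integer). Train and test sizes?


Test = ⌊2938·25/100⌋ = 734
Train = 2938 - 734 = 2204

Train: 2204, Test: 734


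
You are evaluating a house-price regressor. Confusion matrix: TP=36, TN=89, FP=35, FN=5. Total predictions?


Total = TP + TN + FP + FN
= 36 + 89 + 35 + 5
= 165
(Predicted positive: 71, predicted negative: 94)

165


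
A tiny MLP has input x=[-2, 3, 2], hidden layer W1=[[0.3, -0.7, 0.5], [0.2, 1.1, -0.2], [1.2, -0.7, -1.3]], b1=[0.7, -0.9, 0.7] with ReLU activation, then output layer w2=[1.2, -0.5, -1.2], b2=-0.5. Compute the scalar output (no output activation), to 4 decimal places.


z1[0] = (0.3)·(-2) + (-0.7)·(3) + (0.5)·(2) + 0.7 = -1.0
z1[1] = (0.2)·(-2) + (1.1)·(3) + (-0.2)·(2) - 0.9 = 1.6
z1[2] = (1.2)·(-2) + (-0.7)·(3) + (-1.3)·(2) + 0.7 = -6.4
h = ReLU(z1) = [0.0, 1.6, 0.0]
output = (1.2)·(0.0) + (-0.5)·(1.6) + (-1.2)·(0.0) - 0.5 = -1.3

-1.3


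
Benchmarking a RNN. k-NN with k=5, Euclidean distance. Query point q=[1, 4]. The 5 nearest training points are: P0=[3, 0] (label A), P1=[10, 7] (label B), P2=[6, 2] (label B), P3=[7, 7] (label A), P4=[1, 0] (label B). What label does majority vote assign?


d(q,P0) = 4.4721  (label A)
d(q,P1) = 9.4868  (label B)
d(q,P2) = 5.3852  (label B)
d(q,P3) = 6.7082  (label A)
d(q,P4) = 4.0  (label B)
Votes: A=2, B=3
Majority → B

B


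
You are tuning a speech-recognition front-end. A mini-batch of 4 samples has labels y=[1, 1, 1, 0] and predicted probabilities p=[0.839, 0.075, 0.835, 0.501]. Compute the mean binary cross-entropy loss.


L[0] = -ln(0.839) = 0.1755
L[1] = -ln(0.075) = 2.5903
L[2] = -ln(0.835) = 0.1803
L[3] = -ln(1-0.501) = -ln(0.499) = 0.6951
mean = (0.1755 + 2.5903 + 0.1803 + 0.6951)/4 = 0.9103

0.9103


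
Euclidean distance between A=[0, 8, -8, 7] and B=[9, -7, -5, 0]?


d = √((0-9)² + (8+ 7)² + (-8+ 5)² + (7-0)²)
  = √(81 + 225 + 9 + 49)
  = √364 = 19.0788

19.0788


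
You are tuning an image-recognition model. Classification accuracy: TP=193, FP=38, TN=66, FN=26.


Accuracy = (TP+TN)/(TP+TN+FP+FN)
= (193+66)/(323)
= 259/323 = 80.19%

80.19%


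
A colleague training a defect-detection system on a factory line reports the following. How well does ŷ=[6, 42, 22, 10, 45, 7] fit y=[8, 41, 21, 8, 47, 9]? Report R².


ȳ = 22.3333
SS_res = Σ(y-ŷ)² = 18
SS_tot = Σ(y-ȳ)² = 1547.33
R² = 1 - SS_res/SS_tot = 1 - 0.0116 = 0.9884

0.9884


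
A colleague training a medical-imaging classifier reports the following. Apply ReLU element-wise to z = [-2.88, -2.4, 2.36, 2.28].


ReLU(-2.88) = max(0, -2.88) = 0.0
ReLU(-2.4) = max(0, -2.4) = 0.0
ReLU(2.36) = max(0, 2.36) = 2.36
ReLU(2.28) = max(0, 2.28) = 2.28
result = [0.0, 0.0, 2.36, 2.28]

[0.0, 0.0, 2.36, 2.28]


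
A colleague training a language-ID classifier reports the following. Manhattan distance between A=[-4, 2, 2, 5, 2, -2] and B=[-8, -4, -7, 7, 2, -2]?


d = |-4+ 8| + |2+ 4| + |2+ 7| + |5-7| + |2-2| + |-2+ 2|
  = 4 + 6 + 9 + 2 + 0 + 0
  = 21

21


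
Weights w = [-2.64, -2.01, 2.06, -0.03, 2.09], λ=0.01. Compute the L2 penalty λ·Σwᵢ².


‖w‖₂² = (-2.64)² + (-2.01)² + (2.06)² + (-0.03)² + (2.09)²
     = 6.9696 + 4.0401 + 4.2436 + 0.0009 + 4.3681
     = 19.6223
λ·‖w‖₂² = 0.01·19.6223 = 0.196223

0.196223


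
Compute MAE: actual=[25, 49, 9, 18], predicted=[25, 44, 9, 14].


Absolute errors: |25-25|=0, |49-44|=5, |9-9|=0, |18-14|=4
Sum = 9
MAE = 9/4 = 9/4

9/4


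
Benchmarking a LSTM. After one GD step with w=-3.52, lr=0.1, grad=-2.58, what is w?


w_new = w - α·∇
= -3.52 - 0.1·-2.58
= -3.52 + 0.258
= -3.262

-3.262


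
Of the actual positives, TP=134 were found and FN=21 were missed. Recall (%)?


Recall = TP/(TP+FN)
= 134/(134+21)
= 134/155 = 86.45%

86.45%


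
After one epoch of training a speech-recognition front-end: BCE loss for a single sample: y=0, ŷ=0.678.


BCE = -[y·ln(p) + (1-y)·ln(1-p)]
= -0 - 1·ln(1-0.678)
= -ln(0.322) = 1.1332

1.1332


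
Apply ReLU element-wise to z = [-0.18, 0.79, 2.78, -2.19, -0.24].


ReLU(-0.18) = max(0, -0.18) = 0.0
ReLU(0.79) = max(0, 0.79) = 0.79
ReLU(2.78) = max(0, 2.78) = 2.78
ReLU(-2.19) = max(0, -2.19) = 0.0
ReLU(-0.24) = max(0, -0.24) = 0.0
result = [0.0, 0.79, 2.78, 0.0, 0.0]

[0.0, 0.79, 2.78, 0.0, 0.0]


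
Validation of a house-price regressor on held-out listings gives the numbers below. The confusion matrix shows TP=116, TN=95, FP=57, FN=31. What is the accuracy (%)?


Accuracy = (TP+TN)/(TP+TN+FP+FN)
= (116+95)/(299)
= 211/299 = 70.57%

70.57%


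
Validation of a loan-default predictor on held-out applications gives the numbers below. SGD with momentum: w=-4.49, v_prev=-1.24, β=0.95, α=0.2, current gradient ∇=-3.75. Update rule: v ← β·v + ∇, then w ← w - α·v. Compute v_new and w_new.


v_new = 0.95·-1.24 - 3.75 = -1.178 - 3.75 = -4.928
w_new = -4.49 - 0.2·-4.928 = -4.49 + 0.9856 = -3.5044

v_new=-4.928, w_new=-3.5044


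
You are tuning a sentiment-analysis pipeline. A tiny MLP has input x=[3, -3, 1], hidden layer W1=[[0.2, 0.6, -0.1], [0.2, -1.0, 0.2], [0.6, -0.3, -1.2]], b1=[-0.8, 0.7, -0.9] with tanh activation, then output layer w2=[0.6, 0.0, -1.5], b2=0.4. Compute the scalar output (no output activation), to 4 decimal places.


z1[0] = (0.2)·(3) + (0.6)·(-3) + (-0.1)·(1) - 0.8 = -2.1
z1[1] = (0.2)·(3) + (-1.0)·(-3) + (0.2)·(1) + 0.7 = 4.5
z1[2] = (0.6)·(3) + (-0.3)·(-3) + (-1.2)·(1) - 0.9 = 0.6
h = tanh(z1) = [-0.9705, 0.9998, 0.537]
output = (0.6)·(-0.9705) + (0.0)·(0.9998) + (-1.5)·(0.537) + 0.4 = -0.9878

-0.9878


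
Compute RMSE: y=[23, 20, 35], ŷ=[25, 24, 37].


MSE = 24/3 = 8
RMSE = √(24/3) = 2.8284

2.8284


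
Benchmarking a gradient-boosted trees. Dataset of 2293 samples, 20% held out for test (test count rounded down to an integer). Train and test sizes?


Test = ⌊2293·20/100⌋ = 458
Train = 2293 - 458 = 1835

Train: 1835, Test: 458


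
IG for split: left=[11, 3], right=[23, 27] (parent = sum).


Parent = [34, 30], H_parent = 0.9972
H_left = 0.7496 (n=14), H_right = 0.9954 (n=50)
H_children = (14/64)·0.7496 + (50/64)·0.9954 = 0.9416
IG = 0.9972 - 0.9416 = 0.0556

0.0556


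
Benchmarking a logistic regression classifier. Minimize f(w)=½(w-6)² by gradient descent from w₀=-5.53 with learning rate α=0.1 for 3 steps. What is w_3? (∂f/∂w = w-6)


step 1: grad = -5.53-6 = -11.53; w = -5.53 - 0.1·(-11.53) = -4.377
step 2: grad = -4.377-6 = -10.377; w = -4.377 - 0.1·(-10.377) = -3.3393
step 3: grad = -3.3393-6 = -9.3393; w = -3.3393 - 0.1·(-9.3393) = -2.40537

-2.40537


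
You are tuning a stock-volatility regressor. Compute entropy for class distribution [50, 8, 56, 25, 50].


Probabilities: [50/189, 8/189, 56/189, 25/189, 50/189] ≈ [0.2646, 0.0423, 0.2963, 0.1323, 0.2646]
H = -((50/189)·log₂(50/189) + (8/189)·log₂(8/189) + (56/189)·log₂(56/189) + (25/189)·log₂(25/189) + (50/189)·log₂(50/189))
  = 2.1141 bits

2.1141 bits


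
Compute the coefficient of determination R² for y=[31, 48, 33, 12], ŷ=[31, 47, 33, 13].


ȳ = 31
SS_res = Σ(y-ŷ)² = 2
SS_tot = Σ(y-ȳ)² = 654
R² = 1 - SS_res/SS_tot = 1 - 0.0031 = 0.9969

0.9969


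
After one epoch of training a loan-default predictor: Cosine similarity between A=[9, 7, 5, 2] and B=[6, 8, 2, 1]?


A·B = 9·6 + 7·8 + 5·2 + 2·1 = 122
‖A‖ = √159 = 12.6095, ‖B‖ = √105 = 10.247
cos = 122/(√159·√105) = 122/√16695 = 0.9442

0.9442


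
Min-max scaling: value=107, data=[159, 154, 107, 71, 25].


min=25, max=159
(107-25)/(159-25) = 82/134 = 0.6119

0.6119


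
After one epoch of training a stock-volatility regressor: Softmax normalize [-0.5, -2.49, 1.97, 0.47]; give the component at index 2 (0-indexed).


Exponentials: e^-0.5=0.6065, e^-2.49=0.0829, e^1.97=7.1707, e^0.47=1.6
Sum = 9.4601
Softmax = [0.0641, 0.0088, 0.758, 0.1691]
p[2] = 7.1707/9.4601 = 0.758

0.758


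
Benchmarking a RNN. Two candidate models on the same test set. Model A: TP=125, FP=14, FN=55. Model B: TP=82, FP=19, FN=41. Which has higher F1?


Model A: P=125/139=0.8993, R=125/180=0.6944, F1=2PR/(P+R)=2TP/(2TP+FP+FN)=250/319=0.7837
Model B: P=82/101=0.8119, R=82/123=0.6667, F1=2PR/(P+R)=2TP/(2TP+FP+FN)=164/224=0.7321
0.7837 > 0.7321 → Model A

Model A


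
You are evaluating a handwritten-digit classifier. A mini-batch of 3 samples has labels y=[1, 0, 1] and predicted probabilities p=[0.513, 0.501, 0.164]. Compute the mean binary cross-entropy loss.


L[0] = -ln(0.513) = 0.6675
L[1] = -ln(1-0.501) = -ln(0.499) = 0.6951
L[2] = -ln(0.164) = 1.8079
mean = (0.6675 + 0.6951 + 1.8079)/3 = 1.0568

1.0568


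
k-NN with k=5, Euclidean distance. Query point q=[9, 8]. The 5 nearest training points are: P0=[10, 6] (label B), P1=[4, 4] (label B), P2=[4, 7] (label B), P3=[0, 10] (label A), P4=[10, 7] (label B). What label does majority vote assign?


d(q,P0) = 2.2361  (label B)
d(q,P1) = 6.4031  (label B)
d(q,P2) = 5.099  (label B)
d(q,P3) = 9.2195  (label A)
d(q,P4) = 1.4142  (label B)
Votes: A=1, B=4
Majority → B

B


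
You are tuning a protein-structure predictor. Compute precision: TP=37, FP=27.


Precision = TP/(TP+FP)
= 37/(37+27)
= 37/64 = 57.81%

57.81%


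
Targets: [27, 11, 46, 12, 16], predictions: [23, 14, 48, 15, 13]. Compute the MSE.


Squared errors: (27-23)²=16, (11-14)²=9, (46-48)²=4, (12-15)²=9, (16-13)²=9
Sum = 47
MSE = 47/5 = 47/5

47/5


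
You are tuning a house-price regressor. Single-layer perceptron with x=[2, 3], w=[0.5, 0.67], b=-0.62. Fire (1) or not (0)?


z = (2)·(0.5) + (3)·(0.67) - 0.62
  = 2.39
step(z) = 1 (z≥0)

1


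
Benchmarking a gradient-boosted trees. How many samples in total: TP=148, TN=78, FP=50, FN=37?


Total = TP + TN + FP + FN
= 148 + 78 + 50 + 37
= 313
(Predicted positive: 198, predicted negative: 115)

313


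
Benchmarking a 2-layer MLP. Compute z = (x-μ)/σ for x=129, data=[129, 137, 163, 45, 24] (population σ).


μ = 99.6, σ = 54.7343
z = (129 - 99.6)/54.7343 = 0.5371

0.5371


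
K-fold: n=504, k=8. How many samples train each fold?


Fold size = 504/8 = 63
Training per fold = 504 - 63 = 441

441


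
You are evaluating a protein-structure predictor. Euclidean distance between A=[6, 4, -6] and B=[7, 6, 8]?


d = √((6-7)² + (4-6)² + (-6-8)²)
  = √(1 + 4 + 196)
  = √201 = 14.1774

14.1774


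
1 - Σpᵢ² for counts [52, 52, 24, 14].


Probabilities: [52/142, 52/142, 24/142, 14/142] ≈ [0.3662, 0.3662, 0.169, 0.0986]
Σpᵢ² = (2704 + 2704 + 576 + 196)/142² = 6180/20164
Gini = 1 - Σpᵢ² = 1 - 6180/20164 = 0.6935

0.6935


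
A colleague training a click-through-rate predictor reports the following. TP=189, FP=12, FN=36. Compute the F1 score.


Precision = 189/201 = 0.9403
Recall = 189/225 = 0.84
F1 = 2·P·R/(P+R) = 2·TP/(2·TP+FP+FN) = 378/(378+12+36) = 378/426 = 0.8873

0.8873


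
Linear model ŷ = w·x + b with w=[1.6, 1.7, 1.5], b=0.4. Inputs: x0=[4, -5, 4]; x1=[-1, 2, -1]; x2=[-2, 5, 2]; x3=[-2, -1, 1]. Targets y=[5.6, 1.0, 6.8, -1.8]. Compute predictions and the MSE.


ŷ0 = (1.6)·(4) + (1.7)·(-5) + (1.5)·(4) + 0.4 = 4.3
ŷ1 = (1.6)·(-1) + (1.7)·(2) + (1.5)·(-1) + 0.4 = 0.7
ŷ2 = (1.6)·(-2) + (1.7)·(5) + (1.5)·(2) + 0.4 = 8.7
ŷ3 = (1.6)·(-2) + (1.7)·(-1) + (1.5)·(1) + 0.4 = -3.0
errors² = [1.69, 0.09, 3.61, 1.44]
MSE = 6.8300/4 = 1.7075

1.7075


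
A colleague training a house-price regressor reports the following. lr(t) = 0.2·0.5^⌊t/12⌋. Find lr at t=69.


n_drops = ⌊69/12⌋ = 5
lr = 0.2·0.5^5 = 0.2·0.03125 = 0.00625

0.00625


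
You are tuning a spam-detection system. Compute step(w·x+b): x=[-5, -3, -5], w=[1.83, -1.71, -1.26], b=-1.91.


z = (-5)·(1.83) + (-3)·(-1.71) + (-5)·(-1.26) - 1.91
  = 0.37
step(z) = 1 (z≥0)

1


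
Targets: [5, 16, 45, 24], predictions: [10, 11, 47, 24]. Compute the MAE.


Absolute errors: |5-10|=5, |16-11|=5, |45-47|=2, |24-24|=0
Sum = 12
MAE = 12/4 = 3

3


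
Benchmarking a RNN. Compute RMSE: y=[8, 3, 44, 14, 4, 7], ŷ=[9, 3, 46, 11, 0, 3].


MSE = 46/6 = 7.6667
RMSE = √(46/6) = 2.7689

2.7689


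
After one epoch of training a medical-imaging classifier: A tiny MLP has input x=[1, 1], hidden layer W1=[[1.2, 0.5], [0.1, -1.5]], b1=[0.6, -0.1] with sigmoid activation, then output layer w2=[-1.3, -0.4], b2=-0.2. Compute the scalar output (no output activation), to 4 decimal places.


z1[0] = (1.2)·(1) + (0.5)·(1) + 0.6 = 2.3
z1[1] = (0.1)·(1) + (-1.5)·(1) - 0.1 = -1.5
h = sigmoid(z1) = [0.9089, 0.1824]
output = (-1.3)·(0.9089) + (-0.4)·(0.1824) - 0.2 = -1.4545

-1.4545


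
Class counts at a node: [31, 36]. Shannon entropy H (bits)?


Probabilities: [31/67, 36/67] ≈ [0.4627, 0.5373]
H = -((31/67)·log₂(31/67) + (36/67)·log₂(36/67))
  = 0.996 bits

0.996 bits


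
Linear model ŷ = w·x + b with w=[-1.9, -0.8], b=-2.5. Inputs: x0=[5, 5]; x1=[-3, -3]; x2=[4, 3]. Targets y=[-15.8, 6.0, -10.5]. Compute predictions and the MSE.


ŷ0 = (-1.9)·(5) + (-0.8)·(5) - 2.5 = -16.0
ŷ1 = (-1.9)·(-3) + (-0.8)·(-3) - 2.5 = 5.6
ŷ2 = (-1.9)·(4) + (-0.8)·(3) - 2.5 = -12.5
errors² = [0.04, 0.16, 4.0]
MSE = 4.2000/3 = 1.4

1.4


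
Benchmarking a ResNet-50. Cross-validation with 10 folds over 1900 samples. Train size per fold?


Fold size = 1900/10 = 190
Training per fold = 1900 - 190 = 1710

1710


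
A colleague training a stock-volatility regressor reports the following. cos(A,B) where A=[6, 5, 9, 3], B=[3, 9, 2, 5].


A·B = 6·3 + 5·9 + 9·2 + 3·5 = 96
‖A‖ = √151 = 12.2882, ‖B‖ = √119 = 10.9087
cos = 96/(√151·√119) = 96/√17969 = 0.7162

0.7162


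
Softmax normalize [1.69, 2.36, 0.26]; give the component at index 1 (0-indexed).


Exponentials: e^1.69=5.4195, e^2.36=10.591, e^0.26=1.2969
Sum = 17.3074
Softmax = [0.3131, 0.6119, 0.0749]
p[1] = 10.591/17.3074 = 0.6119

0.6119


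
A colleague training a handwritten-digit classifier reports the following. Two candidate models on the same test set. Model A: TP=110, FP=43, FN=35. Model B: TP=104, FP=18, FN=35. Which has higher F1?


Model A: P=110/153=0.719, R=110/145=0.7586, F1=2PR/(P+R)=2TP/(2TP+FP+FN)=220/298=0.7383
Model B: P=104/122=0.8525, R=104/139=0.7482, F1=2PR/(P+R)=2TP/(2TP+FP+FN)=208/261=0.7969
0.7383 < 0.7969 → Model B

Model B


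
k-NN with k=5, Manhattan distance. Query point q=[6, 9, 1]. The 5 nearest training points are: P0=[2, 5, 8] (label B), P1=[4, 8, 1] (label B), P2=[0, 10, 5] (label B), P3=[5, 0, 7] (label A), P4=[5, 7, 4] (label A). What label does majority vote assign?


d(q,P0) = 15  (label B)
d(q,P1) = 3  (label B)
d(q,P2) = 11  (label B)
d(q,P3) = 16  (label A)
d(q,P4) = 6  (label A)
Votes: A=2, B=3
Majority → B

B


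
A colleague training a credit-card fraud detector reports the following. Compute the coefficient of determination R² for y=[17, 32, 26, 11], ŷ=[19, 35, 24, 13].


ȳ = 21.5
SS_res = Σ(y-ŷ)² = 21
SS_tot = Σ(y-ȳ)² = 261
R² = 1 - SS_res/SS_tot = 1 - 0.0805 = 0.9195

0.9195


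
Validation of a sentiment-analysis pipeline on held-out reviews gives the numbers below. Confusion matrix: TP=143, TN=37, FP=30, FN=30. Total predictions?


Total = TP + TN + FP + FN
= 143 + 37 + 30 + 30
= 240
(Predicted positive: 173, predicted negative: 67)

240


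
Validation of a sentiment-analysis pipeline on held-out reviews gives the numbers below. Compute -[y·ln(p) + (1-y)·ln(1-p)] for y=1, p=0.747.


BCE = -[y·ln(p) + (1-y)·ln(1-p)]
= -1·ln(0.747) - 0
= -ln(0.747) = 0.2917

0.2917


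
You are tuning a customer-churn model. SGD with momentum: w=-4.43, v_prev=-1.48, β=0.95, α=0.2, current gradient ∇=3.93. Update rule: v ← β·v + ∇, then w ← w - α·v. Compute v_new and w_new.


v_new = 0.95·-1.48 + 3.93 = -1.406 + 3.93 = 2.524
w_new = -4.43 - 0.2·2.524 = -4.43 - 0.5048 = -4.9348

v_new=2.524, w_new=-4.9348


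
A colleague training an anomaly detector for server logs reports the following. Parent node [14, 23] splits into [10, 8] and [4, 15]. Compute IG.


Parent = [14, 23], H_parent = 0.9569
H_left = 0.9911 (n=18), H_right = 0.7425 (n=19)
H_children = (18/37)·0.9911 + (19/37)·0.7425 = 0.8634
IG = 0.9569 - 0.8634 = 0.0935

0.0935


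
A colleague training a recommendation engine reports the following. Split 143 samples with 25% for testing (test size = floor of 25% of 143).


Test = ⌊143·25/100⌋ = 35
Train = 143 - 35 = 108

Train: 108, Test: 35


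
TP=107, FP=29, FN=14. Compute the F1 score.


Precision = 107/136 = 0.7868
Recall = 107/121 = 0.8843
F1 = 2·P·R/(P+R) = 2·TP/(2·TP+FP+FN) = 214/(214+29+14) = 214/257 = 0.8327

0.8327


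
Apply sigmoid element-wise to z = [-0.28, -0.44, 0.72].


σ(-0.28) = 1/(1+e^0.28) = 0.4305
σ(-0.44) = 1/(1+e^0.44) = 0.3917
σ(0.72) = 1/(1+e^-0.72) = 0.6726
result = [0.4305, 0.3917, 0.6726]

[0.4305, 0.3917, 0.6726]


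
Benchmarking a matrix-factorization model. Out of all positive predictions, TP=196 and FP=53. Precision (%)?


Precision = TP/(TP+FP)
= 196/(196+53)
= 196/249 = 78.71%

78.71%


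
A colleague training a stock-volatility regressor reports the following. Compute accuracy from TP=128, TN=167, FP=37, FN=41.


Accuracy = (TP+TN)/(TP+TN+FP+FN)
= (128+167)/(373)
= 295/373 = 79.09%

79.09%


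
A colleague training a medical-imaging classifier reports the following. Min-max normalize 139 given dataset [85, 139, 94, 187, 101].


min=85, max=187
(139-85)/(187-85) = 54/102 = 0.5294

0.5294


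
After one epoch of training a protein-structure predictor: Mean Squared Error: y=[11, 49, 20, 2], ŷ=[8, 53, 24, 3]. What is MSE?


Squared errors: (11-8)²=9, (49-53)²=16, (20-24)²=16, (2-3)²=1
Sum = 42
MSE = 42/4 = 21/2

21/2


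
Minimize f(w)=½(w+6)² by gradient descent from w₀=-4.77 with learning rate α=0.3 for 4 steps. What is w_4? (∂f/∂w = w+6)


step 1: grad = -4.77+6 = 1.23; w = -4.77 - 0.3·(1.23) = -5.139
step 2: grad = -5.139+6 = 0.861; w = -5.139 - 0.3·(0.861) = -5.3973
step 3: grad = -5.3973+6 = 0.6027; w = -5.3973 - 0.3·(0.6027) = -5.57811
step 4: grad = -5.57811+6 = 0.42189; w = -5.57811 - 0.3·(0.42189) = -5.704677

-5.704677


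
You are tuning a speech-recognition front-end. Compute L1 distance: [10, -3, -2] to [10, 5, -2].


d = |10-10| + |-3-5| + |-2+ 2|
  = 0 + 8 + 0
  = 8

8


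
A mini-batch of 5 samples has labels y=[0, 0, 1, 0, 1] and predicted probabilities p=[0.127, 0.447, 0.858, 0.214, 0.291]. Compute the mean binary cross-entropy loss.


L[0] = -ln(1-0.127) = -ln(0.873) = 0.1358
L[1] = -ln(1-0.447) = -ln(0.553) = 0.5924
L[2] = -ln(0.858) = 0.1532
L[3] = -ln(1-0.214) = -ln(0.786) = 0.2408
L[4] = -ln(0.291) = 1.2344
mean = (0.1358 + 0.5924 + 0.1532 + 0.2408 + 1.2344)/5 = 0.4713

0.4713


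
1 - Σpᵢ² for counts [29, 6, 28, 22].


Probabilities: [29/85, 6/85, 28/85, 22/85] ≈ [0.3412, 0.0706, 0.3294, 0.2588]
Σpᵢ² = (841 + 36 + 784 + 484)/85² = 2145/7225
Gini = 1 - Σpᵢ² = 1 - 2145/7225 = 0.7031

0.7031


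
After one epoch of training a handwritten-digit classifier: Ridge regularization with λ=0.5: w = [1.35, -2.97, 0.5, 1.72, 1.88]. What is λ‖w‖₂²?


‖w‖₂² = (1.35)² + (-2.97)² + (0.5)² + (1.72)² + (1.88)²
     = 1.8225 + 8.8209 + 0.25 + 2.9584 + 3.5344
     = 17.3862
λ·‖w‖₂² = 0.5·17.3862 = 8.6931

8.6931


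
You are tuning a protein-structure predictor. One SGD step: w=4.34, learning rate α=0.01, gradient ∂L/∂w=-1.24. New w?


w_new = w - α·∇
= 4.34 - 0.01·-1.24
= 4.34 + 0.0124
= 4.3524

4.3524


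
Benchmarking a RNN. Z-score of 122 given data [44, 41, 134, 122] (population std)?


μ = 85.25, σ = 42.9731
z = (122 - 85.25)/42.9731 = 0.8552

0.8552


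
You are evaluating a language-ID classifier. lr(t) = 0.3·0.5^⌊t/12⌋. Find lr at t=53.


n_drops = ⌊53/12⌋ = 4
lr = 0.3·0.5^4 = 0.3·0.0625 = 0.01875

0.01875


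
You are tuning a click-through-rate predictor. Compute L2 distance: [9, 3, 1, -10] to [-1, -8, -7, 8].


d = √((9+ 1)² + (3+ 8)² + (1+ 7)² + (-10-8)²)
  = √(100 + 121 + 64 + 324)
  = √609 = 24.6779

24.6779


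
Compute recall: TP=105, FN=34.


Recall = TP/(TP+FN)
= 105/(105+34)
= 105/139 = 75.54%

75.54%


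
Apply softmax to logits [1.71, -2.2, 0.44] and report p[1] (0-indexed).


Exponentials: e^1.71=5.529, e^-2.2=0.1108, e^0.44=1.5527
Sum = 7.1925
Softmax = [0.7687, 0.0154, 0.2159]
p[1] = 0.1108/7.1925 = 0.0154

0.0154


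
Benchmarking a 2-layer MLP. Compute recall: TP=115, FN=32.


Recall = TP/(TP+FN)
= 115/(115+32)
= 115/147 = 78.23%

78.23%


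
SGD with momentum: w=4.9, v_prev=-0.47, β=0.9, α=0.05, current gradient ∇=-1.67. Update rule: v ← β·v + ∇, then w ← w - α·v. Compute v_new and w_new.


v_new = 0.9·-0.47 - 1.67 = -0.423 - 1.67 = -2.093
w_new = 4.9 - 0.05·-2.093 = 4.9 + 0.10465 = 5.00465

v_new=-2.093, w_new=5.00465


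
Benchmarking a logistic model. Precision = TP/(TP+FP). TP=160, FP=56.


Precision = TP/(TP+FP)
= 160/(160+56)
= 160/216 = 74.07%

74.07%


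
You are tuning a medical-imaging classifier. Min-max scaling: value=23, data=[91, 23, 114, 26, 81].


min=23, max=114
(23-23)/(114-23) = 0/91 = 0.0

0.0


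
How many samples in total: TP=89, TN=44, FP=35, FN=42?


Total = TP + TN + FP + FN
= 89 + 44 + 35 + 42
= 210
(Predicted positive: 124, predicted negative: 86)

210


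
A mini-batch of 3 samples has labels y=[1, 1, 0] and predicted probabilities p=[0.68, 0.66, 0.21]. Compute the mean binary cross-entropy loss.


L[0] = -ln(0.68) = 0.3857
L[1] = -ln(0.66) = 0.4155
L[2] = -ln(1-0.21) = -ln(0.79) = 0.2357
mean = (0.3857 + 0.4155 + 0.2357)/3 = 0.3456

0.3456


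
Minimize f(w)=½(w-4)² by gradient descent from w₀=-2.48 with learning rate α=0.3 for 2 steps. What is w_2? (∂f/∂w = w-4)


step 1: grad = -2.48-4 = -6.48; w = -2.48 - 0.3·(-6.48) = -0.536
step 2: grad = -0.536-4 = -4.536; w = -0.536 - 0.3·(-4.536) = 0.8248

0.8248


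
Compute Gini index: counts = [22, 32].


Probabilities: [22/54, 32/54] ≈ [0.4074, 0.5926]
Σpᵢ² = (484 + 1024)/54² = 1508/2916
Gini = 1 - Σpᵢ² = 1 - 1508/2916 = 0.4829

0.4829


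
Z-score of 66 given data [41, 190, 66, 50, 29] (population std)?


μ = 75.2, σ = 58.6563
z = (66 - 75.2)/58.6563 = -0.1568

-0.1568


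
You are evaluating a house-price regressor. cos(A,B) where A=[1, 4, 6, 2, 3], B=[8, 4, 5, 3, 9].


A·B = 1·8 + 4·4 + 6·5 + 2·3 + 3·9 = 87
‖A‖ = √66 = 8.124, ‖B‖ = √195 = 13.9642
cos = 87/(√66·√195) = 87/√12870 = 0.7669

0.7669


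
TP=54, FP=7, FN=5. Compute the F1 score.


Precision = 54/61 = 0.8852
Recall = 54/59 = 0.9153
F1 = 2·P·R/(P+R) = 2·TP/(2·TP+FP+FN) = 108/(108+7+5) = 108/120 = 0.9

0.9


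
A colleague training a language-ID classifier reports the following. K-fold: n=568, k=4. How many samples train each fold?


Fold size = 568/4 = 142
Training per fold = 568 - 142 = 426

426


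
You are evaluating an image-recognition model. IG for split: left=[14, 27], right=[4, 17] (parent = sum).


Parent = [18, 44], H_parent = 0.8691
H_left = 0.9262 (n=41), H_right = 0.7025 (n=21)
H_children = (41/62)·0.9262 + (21/62)·0.7025 = 0.8504
IG = 0.8691 - 0.8504 = 0.0187

0.0187


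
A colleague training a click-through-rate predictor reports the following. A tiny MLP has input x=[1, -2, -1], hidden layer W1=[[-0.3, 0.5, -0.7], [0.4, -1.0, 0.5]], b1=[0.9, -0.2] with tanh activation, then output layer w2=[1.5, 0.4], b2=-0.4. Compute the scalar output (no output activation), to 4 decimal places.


z1[0] = (-0.3)·(1) + (0.5)·(-2) + (-0.7)·(-1) + 0.9 = 0.3
z1[1] = (0.4)·(1) + (-1.0)·(-2) + (0.5)·(-1) - 0.2 = 1.7
h = tanh(z1) = [0.2913, 0.9354]
output = (1.5)·(0.2913) + (0.4)·(0.9354) - 0.4 = 0.4111

0.4111


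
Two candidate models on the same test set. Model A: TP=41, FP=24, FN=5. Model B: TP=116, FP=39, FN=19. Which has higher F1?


Model A: P=41/65=0.6308, R=41/46=0.8913, F1=2PR/(P+R)=2TP/(2TP+FP+FN)=82/111=0.7387
Model B: P=116/155=0.7484, R=116/135=0.8593, F1=2PR/(P+R)=2TP/(2TP+FP+FN)=232/290=0.8
0.7387 < 0.8 → Model B

Model B


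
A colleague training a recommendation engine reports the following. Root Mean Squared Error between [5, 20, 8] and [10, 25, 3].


MSE = 75/3 = 25
RMSE = √(75/3) = 5.0

5.0


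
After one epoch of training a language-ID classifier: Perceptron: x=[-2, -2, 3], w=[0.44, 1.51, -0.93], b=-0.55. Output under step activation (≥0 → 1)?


z = (-2)·(0.44) + (-2)·(1.51) + (3)·(-0.93) - 0.55
  = -7.24
step(z) = 0 (z<0)

0
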